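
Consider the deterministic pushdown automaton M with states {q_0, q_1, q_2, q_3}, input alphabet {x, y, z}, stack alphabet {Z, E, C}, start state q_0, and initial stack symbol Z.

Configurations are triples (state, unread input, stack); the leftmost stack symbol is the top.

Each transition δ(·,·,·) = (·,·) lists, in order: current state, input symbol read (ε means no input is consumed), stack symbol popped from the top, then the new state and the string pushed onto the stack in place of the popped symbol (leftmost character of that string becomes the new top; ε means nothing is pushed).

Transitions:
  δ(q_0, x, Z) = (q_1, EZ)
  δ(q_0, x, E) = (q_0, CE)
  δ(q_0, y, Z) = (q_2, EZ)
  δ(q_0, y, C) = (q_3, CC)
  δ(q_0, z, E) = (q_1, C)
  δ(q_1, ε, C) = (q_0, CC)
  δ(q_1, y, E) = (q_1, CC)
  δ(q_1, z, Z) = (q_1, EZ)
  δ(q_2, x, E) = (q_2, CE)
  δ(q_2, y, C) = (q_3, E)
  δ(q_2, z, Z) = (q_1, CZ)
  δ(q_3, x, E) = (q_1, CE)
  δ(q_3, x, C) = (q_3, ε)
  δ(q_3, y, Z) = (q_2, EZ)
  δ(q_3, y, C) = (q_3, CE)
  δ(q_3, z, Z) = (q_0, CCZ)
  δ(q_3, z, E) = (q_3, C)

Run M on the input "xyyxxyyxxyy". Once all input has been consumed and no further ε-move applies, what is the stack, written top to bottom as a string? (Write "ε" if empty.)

CECCEECZ

(q_0, xyyxxyyxxyy, Z) ⊢ (q_1, yyxxyyxxyy, EZ) ⊢ (q_1, yxxyyxxyy, CCZ) ⊢ (q_0, yxxyyxxyy, CCCZ) ⊢ (q_3, xxyyxxyy, CCCCZ) ⊢ (q_3, xyyxxyy, CCCZ) ⊢ (q_3, yyxxyy, CCZ) ⊢ (q_3, yxxyy, CECZ) ⊢ (q_3, xxyy, CEECZ) ⊢ (q_3, xyy, EECZ) ⊢ (q_1, yy, CEECZ) ⊢ (q_0, yy, CCEECZ) ⊢ (q_3, y, CCCEECZ) ⊢ (q_3, ε, CECCEECZ)
All input consumed in state q_3 with stack CECCEECZ.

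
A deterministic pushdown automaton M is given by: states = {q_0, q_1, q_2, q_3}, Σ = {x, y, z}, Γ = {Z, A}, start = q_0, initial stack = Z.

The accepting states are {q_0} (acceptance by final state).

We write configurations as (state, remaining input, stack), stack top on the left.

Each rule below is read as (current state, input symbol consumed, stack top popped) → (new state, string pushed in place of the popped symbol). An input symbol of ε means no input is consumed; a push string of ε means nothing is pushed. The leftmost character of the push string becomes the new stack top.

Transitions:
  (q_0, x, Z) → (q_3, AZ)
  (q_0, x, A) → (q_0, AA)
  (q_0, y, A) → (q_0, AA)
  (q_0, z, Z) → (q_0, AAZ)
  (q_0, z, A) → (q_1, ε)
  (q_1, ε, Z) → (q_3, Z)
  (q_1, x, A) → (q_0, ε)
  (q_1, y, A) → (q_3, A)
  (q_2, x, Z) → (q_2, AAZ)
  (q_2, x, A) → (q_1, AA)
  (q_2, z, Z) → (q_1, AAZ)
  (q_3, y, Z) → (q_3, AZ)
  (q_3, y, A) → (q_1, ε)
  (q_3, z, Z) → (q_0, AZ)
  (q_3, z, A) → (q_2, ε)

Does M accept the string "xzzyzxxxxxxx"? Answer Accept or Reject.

Accept

(q_0, xzzyzxxxxxxx, Z) ⊢ (q_3, zzyzxxxxxxx, AZ) ⊢ (q_2, zyzxxxxxxx, Z) ⊢ (q_1, yzxxxxxxx, AAZ) ⊢ (q_3, zxxxxxxx, AAZ) ⊢ (q_2, xxxxxxx, AZ) ⊢ (q_1, xxxxxx, AAZ) ⊢ (q_0, xxxxx, AZ) ⊢ (q_0, xxxx, AAZ) ⊢ (q_0, xxx, AAAZ) ⊢ (q_0, xx, AAAAZ) ⊢ (q_0, x, AAAAAZ) ⊢ (q_0, ε, AAAAAAZ)
All input consumed; state q_0 ∈ F.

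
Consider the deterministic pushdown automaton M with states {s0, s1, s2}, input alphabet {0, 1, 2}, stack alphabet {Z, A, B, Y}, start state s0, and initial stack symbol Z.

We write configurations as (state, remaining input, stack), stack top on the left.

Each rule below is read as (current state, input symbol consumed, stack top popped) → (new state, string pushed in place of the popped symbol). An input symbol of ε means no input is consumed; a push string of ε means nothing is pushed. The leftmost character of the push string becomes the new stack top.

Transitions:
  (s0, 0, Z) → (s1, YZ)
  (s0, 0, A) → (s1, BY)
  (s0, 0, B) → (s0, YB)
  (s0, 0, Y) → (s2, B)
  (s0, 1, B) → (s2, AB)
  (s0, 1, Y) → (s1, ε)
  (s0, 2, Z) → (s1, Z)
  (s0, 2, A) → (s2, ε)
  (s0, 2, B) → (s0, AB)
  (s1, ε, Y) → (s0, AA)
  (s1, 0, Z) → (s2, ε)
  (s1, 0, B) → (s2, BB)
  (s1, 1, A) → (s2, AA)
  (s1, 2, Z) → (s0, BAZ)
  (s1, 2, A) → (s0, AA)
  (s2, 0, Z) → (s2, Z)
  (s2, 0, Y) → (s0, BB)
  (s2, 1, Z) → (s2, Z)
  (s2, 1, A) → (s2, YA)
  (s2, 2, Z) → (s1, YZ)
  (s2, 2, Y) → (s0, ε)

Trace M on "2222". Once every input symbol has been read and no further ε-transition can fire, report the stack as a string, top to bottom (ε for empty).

BAZ

(s0, 2222, Z) ⊢ (s1, 222, Z) ⊢ (s0, 22, BAZ) ⊢ (s0, 2, ABAZ) ⊢ (s2, ε, BAZ)
All input consumed in state s2 with stack BAZ.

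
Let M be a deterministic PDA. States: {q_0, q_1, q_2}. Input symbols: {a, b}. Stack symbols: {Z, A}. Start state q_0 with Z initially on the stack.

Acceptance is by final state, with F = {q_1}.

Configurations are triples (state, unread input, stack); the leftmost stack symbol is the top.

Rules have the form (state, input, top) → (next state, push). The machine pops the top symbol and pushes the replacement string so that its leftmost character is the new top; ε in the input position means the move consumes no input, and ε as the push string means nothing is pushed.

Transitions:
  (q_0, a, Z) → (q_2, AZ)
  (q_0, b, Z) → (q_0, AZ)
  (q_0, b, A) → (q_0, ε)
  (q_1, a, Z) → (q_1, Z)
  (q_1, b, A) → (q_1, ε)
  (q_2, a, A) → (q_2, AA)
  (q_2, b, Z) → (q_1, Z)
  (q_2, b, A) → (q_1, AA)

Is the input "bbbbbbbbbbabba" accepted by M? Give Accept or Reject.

Reject

(q_0, bbbbbbbbbbabba, Z)
  read b, top Z: go to q_0, push AZ → (q_0, bbbbbbbbbabba, AZ)
  read b, top A: go to q_0, push ε → (q_0, bbbbbbbbabba, Z)
  read b, top Z: go to q_0, push AZ → (q_0, bbbbbbbabba, AZ)
  read b, top A: go to q_0, push ε → (q_0, bbbbbbabba, Z)
  read b, top Z: go to q_0, push AZ → (q_0, bbbbbabba, AZ)
  read b, top A: go to q_0, push ε → (q_0, bbbbabba, Z)
  read b, top Z: go to q_0, push AZ → (q_0, bbbabba, AZ)
  read b, top A: go to q_0, push ε → (q_0, bbabba, Z)
  read b, top Z: go to q_0, push AZ → (q_0, babba, AZ)
  read b, top A: go to q_0, push ε → (q_0, abba, Z)
  read a, top Z: go to q_2, push AZ → (q_2, bba, AZ)
  read b, top A: go to q_1, push AA → (q_1, ba, AAZ)
  read b, top A: go to q_1, push ε → (q_1, a, AZ)
No transition applies at (q_1, a, AZ); input not fully consumed.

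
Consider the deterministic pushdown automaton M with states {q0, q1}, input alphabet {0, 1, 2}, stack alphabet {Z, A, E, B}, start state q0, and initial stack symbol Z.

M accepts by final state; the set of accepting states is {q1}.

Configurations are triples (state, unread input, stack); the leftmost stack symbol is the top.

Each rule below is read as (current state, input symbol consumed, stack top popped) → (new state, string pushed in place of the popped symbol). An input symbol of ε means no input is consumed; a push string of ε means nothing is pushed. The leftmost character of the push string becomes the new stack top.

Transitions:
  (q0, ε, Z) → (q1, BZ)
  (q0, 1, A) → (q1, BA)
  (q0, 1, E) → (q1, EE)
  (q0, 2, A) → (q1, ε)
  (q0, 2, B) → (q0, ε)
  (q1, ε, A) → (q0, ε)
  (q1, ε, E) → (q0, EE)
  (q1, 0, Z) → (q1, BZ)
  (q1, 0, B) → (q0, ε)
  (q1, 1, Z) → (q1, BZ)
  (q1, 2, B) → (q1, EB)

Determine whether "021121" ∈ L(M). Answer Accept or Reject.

(q0, 021121, Z)
  ε-move, top Z: go to q1, push BZ → (q1, 021121, BZ)
  read 0, top B: go to q0, push ε → (q0, 21121, Z)
  ε-move, top Z: go to q1, push BZ → (q1, 21121, BZ)
  read 2, top B: go to q1, push EB → (q1, 1121, EBZ)
  ε-move, top E: go to q0, push EE → (q0, 1121, EEBZ)
  read 1, top E: go to q1, push EE → (q1, 121, EEEBZ)
  ε-move, top E: go to q0, push EE → (q0, 121, EEEEBZ)
  read 1, top E: go to q1, push EE → (q1, 21, EEEEEBZ)
  ε-move, top E: go to q0, push EE → (q0, 21, EEEEEEBZ)
No transition applies at (q0, 21, EEEEEEBZ); input not fully consumed.

Reject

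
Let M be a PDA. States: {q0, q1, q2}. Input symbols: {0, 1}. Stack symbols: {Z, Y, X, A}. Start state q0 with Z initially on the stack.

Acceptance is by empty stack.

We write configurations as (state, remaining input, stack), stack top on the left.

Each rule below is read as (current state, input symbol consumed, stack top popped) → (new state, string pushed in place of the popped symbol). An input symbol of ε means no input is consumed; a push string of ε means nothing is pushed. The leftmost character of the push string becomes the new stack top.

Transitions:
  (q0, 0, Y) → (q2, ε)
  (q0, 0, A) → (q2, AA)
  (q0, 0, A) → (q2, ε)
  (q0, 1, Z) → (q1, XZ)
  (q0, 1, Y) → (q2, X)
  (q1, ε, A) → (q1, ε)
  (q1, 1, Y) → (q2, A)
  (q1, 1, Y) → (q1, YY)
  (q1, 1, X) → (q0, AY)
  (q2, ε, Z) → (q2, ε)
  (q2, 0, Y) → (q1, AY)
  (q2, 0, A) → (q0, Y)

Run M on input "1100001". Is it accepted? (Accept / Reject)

No computation consumes all input and empties the stack.

Reject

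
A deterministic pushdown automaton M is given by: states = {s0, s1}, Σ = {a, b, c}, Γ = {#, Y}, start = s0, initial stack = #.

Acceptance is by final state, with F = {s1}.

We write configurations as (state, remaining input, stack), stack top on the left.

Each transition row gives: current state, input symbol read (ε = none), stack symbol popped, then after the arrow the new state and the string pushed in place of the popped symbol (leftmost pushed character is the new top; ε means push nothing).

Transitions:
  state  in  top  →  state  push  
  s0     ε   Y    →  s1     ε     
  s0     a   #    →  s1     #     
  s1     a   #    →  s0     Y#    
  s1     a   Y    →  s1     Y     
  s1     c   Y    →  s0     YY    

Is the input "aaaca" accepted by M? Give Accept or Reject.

(s0, aaaca, #)
  read a, top #: go to s1, push # → (s1, aaca, #)
  read a, top #: go to s0, push Y# → (s0, aca, Y#)
  ε-move, top Y: go to s1, push ε → (s1, aca, #)
  read a, top #: go to s0, push Y# → (s0, ca, Y#)
  ε-move, top Y: go to s1, push ε → (s1, ca, #)
No transition applies at (s1, ca, #); input not fully consumed.

Reject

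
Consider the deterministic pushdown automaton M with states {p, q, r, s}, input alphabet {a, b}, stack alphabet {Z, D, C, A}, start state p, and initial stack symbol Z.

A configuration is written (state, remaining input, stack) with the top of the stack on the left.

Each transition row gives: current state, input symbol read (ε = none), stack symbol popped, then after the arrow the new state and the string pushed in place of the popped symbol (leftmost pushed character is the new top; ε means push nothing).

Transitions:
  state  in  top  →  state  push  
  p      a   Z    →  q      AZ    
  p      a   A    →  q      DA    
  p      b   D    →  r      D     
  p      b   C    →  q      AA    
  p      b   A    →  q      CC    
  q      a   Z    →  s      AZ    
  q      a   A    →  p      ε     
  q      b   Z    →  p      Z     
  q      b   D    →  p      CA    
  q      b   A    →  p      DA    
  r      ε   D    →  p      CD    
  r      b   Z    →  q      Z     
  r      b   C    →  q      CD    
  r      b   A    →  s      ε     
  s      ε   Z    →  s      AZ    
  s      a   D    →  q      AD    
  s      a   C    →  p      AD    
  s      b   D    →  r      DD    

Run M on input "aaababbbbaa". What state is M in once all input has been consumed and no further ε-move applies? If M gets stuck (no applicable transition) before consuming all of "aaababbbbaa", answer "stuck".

(p, aaababbbbaa, Z)
  read a, top Z: go to q, push AZ → (q, aababbbbaa, AZ)
  read a, top A: go to p, push ε → (p, ababbbbaa, Z)
  read a, top Z: go to q, push AZ → (q, babbbbaa, AZ)
  read b, top A: go to p, push DA → (p, abbbbaa, DAZ)
No transition for (p, a, top D); M blocks with input abbbbaa remaining.

stuck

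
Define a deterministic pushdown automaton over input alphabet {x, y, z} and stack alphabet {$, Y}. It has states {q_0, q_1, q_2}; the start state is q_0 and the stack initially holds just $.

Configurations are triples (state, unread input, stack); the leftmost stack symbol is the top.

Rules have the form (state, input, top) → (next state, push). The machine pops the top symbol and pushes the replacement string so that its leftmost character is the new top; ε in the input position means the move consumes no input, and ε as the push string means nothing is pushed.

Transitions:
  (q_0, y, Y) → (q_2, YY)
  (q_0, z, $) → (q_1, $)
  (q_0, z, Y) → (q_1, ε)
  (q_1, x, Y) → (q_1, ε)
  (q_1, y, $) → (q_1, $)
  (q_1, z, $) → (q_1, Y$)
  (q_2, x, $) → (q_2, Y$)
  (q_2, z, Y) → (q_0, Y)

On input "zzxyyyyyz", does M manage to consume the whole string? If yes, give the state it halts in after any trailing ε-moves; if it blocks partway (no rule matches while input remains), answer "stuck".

q_1

(q_0, zzxyyyyyz, $) ⊢ (q_1, zxyyyyyz, $) ⊢ (q_1, xyyyyyz, Y$) ⊢ (q_1, yyyyyz, $) ⊢ (q_1, yyyyz, $) ⊢ (q_1, yyyz, $) ⊢ (q_1, yyz, $) ⊢ (q_1, yz, $) ⊢ (q_1, z, $) ⊢ (q_1, ε, Y$)
All input consumed; M is in state q_1.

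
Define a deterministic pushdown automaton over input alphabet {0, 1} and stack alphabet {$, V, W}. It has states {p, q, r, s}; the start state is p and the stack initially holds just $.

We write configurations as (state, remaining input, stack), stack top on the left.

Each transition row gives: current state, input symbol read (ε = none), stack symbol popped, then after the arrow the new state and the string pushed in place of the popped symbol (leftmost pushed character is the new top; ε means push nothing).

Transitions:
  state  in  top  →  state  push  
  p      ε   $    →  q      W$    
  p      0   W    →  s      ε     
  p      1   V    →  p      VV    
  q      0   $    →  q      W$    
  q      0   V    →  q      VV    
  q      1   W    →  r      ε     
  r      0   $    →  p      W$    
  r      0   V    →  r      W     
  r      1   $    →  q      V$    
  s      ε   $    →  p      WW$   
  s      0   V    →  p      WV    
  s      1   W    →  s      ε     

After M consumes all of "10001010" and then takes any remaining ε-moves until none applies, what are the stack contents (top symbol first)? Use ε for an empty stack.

(p, 10001010, $)
  ε-move, top $: go to q, push W$ → (q, 10001010, W$)
  read 1, top W: go to r, push ε → (r, 0001010, $)
  read 0, top $: go to p, push W$ → (p, 001010, W$)
  read 0, top W: go to s, push ε → (s, 01010, $)
  ε-move, top $: go to p, push WW$ → (p, 01010, WW$)
  read 0, top W: go to s, push ε → (s, 1010, W$)
  read 1, top W: go to s, push ε → (s, 010, $)
  ε-move, top $: go to p, push WW$ → (p, 010, WW$)
  read 0, top W: go to s, push ε → (s, 10, W$)
  read 1, top W: go to s, push ε → (s, 0, $)
  ε-move, top $: go to p, push WW$ → (p, 0, WW$)
  read 0, top W: go to s, push ε → (s, ε, W$)
All input consumed in state s with stack W$.

W$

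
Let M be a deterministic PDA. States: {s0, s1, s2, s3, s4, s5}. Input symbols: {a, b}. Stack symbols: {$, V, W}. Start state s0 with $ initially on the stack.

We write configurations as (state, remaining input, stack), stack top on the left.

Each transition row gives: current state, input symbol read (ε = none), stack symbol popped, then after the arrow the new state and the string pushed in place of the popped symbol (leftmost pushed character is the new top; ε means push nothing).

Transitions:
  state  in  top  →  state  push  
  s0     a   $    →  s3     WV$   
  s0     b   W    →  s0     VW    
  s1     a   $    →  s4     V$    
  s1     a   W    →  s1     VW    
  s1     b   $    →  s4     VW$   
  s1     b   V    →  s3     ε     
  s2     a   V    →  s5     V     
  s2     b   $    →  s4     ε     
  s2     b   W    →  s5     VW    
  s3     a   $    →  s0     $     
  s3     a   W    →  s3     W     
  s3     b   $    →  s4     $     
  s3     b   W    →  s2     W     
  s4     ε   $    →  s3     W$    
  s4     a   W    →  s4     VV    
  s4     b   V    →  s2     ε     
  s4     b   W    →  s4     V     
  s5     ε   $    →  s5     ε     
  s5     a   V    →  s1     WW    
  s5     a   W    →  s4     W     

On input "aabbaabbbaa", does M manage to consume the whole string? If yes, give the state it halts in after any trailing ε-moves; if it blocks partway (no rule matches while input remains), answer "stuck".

(s0, aabbaabbbaa, $) ⊢ (s3, abbaabbbaa, WV$) ⊢ (s3, bbaabbbaa, WV$) ⊢ (s2, baabbbaa, WV$) ⊢ (s5, aabbbaa, VWV$) ⊢ (s1, abbbaa, WWWV$) ⊢ (s1, bbbaa, VWWWV$) ⊢ (s3, bbaa, WWWV$) ⊢ (s2, baa, WWWV$) ⊢ (s5, aa, VWWWV$) ⊢ (s1, a, WWWWWV$) ⊢ (s1, ε, VWWWWWV$)
All input consumed; M is in state s1.

s1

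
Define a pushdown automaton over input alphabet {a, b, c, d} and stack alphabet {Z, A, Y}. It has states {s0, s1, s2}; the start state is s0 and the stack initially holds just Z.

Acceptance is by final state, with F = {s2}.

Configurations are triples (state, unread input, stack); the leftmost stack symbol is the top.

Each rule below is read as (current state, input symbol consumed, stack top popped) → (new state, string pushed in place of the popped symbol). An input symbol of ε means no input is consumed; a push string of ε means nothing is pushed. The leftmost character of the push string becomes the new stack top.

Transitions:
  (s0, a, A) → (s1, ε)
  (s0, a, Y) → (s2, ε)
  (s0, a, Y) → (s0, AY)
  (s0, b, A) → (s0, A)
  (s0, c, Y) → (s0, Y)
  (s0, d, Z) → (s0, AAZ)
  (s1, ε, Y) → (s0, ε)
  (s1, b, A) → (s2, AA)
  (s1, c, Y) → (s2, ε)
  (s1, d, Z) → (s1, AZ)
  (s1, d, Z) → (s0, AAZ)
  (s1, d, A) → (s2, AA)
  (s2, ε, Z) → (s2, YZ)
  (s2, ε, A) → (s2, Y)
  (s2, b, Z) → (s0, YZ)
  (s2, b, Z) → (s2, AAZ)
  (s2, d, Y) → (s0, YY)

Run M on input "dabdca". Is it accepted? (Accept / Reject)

One accepting computation: (s0, dabdca, Z) ⊢ (s0, abdca, AAZ) ⊢ (s1, bdca, AZ) ⊢ (s2, dca, AAZ) ⊢ (s2, dca, YAZ) ⊢ (s0, ca, YYAZ) ⊢ (s0, a, YYAZ) ⊢ (s2, ε, YAZ)
All input consumed and state s2 ∈ F.

Accept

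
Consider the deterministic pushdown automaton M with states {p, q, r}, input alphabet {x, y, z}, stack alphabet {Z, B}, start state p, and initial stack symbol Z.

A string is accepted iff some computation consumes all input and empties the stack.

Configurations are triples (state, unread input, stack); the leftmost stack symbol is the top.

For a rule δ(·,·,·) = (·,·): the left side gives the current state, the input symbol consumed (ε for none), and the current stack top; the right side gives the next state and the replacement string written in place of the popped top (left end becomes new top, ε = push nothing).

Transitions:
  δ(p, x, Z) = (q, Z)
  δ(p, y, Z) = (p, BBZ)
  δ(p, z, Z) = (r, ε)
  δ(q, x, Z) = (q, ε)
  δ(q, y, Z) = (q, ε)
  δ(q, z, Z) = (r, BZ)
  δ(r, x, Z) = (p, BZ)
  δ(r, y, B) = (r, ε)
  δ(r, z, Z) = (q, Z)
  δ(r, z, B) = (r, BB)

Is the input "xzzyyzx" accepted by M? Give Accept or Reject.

Accept

(p, xzzyyzx, Z)
  read x, top Z: go to q, push Z → (q, zzyyzx, Z)
  read z, top Z: go to r, push BZ → (r, zyyzx, BZ)
  read z, top B: go to r, push BB → (r, yyzx, BBZ)
  read y, top B: go to r, push ε → (r, yzx, BZ)
  read y, top B: go to r, push ε → (r, zx, Z)
  read z, top Z: go to q, push Z → (q, x, Z)
  read x, top Z: go to q, push ε → (q, ε, ε)
All input consumed and the stack is empty.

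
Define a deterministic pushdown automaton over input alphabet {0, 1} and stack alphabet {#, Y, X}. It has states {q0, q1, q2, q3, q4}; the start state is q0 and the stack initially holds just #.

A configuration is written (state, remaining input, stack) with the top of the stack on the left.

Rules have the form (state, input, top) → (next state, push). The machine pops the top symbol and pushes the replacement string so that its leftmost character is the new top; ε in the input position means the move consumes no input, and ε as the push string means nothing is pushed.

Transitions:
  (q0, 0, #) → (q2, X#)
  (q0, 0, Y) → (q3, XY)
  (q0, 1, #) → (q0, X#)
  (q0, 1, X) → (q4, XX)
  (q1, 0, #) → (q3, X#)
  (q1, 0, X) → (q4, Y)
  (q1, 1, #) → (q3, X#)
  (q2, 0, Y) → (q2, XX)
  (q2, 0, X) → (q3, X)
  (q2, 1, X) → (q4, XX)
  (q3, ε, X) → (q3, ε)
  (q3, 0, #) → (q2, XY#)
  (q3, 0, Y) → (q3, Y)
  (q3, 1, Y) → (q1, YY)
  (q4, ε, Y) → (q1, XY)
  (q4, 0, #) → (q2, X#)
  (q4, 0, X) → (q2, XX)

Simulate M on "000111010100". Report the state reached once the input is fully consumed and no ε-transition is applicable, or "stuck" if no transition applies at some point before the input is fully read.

stuck

(q0, 000111010100, #) ⊢ (q2, 00111010100, X#) ⊢ (q3, 0111010100, X#) ⊢ (q3, 0111010100, #) ⊢ (q2, 111010100, XY#) ⊢ (q4, 11010100, XXY#)
No transition for (q4, 1, top X); M blocks with input 11010100 remaining.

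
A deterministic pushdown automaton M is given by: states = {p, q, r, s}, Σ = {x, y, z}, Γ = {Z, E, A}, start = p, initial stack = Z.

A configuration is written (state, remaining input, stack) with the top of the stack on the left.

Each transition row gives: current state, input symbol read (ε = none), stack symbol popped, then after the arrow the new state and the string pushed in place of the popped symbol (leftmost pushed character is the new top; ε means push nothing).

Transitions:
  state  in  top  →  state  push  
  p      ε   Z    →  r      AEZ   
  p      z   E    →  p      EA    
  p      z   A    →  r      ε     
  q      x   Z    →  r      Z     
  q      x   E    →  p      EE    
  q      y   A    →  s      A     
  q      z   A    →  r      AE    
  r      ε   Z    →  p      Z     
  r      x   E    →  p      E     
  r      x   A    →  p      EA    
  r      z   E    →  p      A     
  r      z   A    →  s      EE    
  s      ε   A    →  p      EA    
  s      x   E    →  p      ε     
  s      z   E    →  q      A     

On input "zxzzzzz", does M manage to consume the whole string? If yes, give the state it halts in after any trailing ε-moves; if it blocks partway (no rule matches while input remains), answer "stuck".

p

(p, zxzzzzz, Z) ⊢ (r, zxzzzzz, AEZ) ⊢ (s, xzzzzz, EEEZ) ⊢ (p, zzzzz, EEZ) ⊢ (p, zzzz, EAEZ) ⊢ (p, zzz, EAAEZ) ⊢ (p, zz, EAAAEZ) ⊢ (p, z, EAAAAEZ) ⊢ (p, ε, EAAAAAEZ)
All input consumed; M is in state p.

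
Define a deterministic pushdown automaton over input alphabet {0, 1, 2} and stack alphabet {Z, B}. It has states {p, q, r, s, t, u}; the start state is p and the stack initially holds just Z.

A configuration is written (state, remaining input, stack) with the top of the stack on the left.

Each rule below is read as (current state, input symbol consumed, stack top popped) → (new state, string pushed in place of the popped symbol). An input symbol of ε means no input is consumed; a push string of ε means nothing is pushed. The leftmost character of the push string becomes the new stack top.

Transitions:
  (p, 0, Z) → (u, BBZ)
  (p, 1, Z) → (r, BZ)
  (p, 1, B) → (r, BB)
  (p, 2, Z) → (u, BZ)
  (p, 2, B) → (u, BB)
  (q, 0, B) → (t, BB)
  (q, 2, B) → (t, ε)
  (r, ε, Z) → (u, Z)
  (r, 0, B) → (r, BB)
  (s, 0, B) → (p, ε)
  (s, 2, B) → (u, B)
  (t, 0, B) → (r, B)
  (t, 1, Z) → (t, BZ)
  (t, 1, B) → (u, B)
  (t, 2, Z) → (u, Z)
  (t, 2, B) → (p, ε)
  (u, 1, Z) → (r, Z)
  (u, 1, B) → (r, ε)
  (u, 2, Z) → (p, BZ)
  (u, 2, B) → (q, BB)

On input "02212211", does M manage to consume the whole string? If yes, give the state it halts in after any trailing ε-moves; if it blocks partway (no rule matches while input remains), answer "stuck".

(p, 02212211, Z)
  read 0, top Z: go to u, push BBZ → (u, 2212211, BBZ)
  read 2, top B: go to q, push BB → (q, 212211, BBBZ)
  read 2, top B: go to t, push ε → (t, 12211, BBZ)
  read 1, top B: go to u, push B → (u, 2211, BBZ)
  read 2, top B: go to q, push BB → (q, 211, BBBZ)
  read 2, top B: go to t, push ε → (t, 11, BBZ)
  read 1, top B: go to u, push B → (u, 1, BBZ)
  read 1, top B: go to r, push ε → (r, ε, BZ)
All input consumed; M is in state r.

r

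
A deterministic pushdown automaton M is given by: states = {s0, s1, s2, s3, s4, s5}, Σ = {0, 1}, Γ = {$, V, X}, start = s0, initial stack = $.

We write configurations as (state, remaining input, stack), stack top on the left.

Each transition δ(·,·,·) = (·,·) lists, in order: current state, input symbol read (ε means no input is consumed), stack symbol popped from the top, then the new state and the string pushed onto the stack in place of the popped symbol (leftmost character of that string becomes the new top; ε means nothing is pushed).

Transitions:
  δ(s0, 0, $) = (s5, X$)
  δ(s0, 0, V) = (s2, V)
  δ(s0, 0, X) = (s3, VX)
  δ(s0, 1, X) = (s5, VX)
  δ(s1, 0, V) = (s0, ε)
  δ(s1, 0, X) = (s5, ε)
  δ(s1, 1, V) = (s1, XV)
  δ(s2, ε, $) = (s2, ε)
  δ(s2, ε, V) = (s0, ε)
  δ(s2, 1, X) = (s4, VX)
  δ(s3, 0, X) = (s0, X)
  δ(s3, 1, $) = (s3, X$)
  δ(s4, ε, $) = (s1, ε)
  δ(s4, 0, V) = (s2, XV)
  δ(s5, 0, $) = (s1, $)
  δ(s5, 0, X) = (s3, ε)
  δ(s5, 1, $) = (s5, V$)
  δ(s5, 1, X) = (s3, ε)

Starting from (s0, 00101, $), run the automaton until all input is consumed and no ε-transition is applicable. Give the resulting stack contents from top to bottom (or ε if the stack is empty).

(s0, 00101, $) ⊢ (s5, 0101, X$) ⊢ (s3, 101, $) ⊢ (s3, 01, X$) ⊢ (s0, 1, X$) ⊢ (s5, ε, VX$)
All input consumed in state s5 with stack VX$.

VX$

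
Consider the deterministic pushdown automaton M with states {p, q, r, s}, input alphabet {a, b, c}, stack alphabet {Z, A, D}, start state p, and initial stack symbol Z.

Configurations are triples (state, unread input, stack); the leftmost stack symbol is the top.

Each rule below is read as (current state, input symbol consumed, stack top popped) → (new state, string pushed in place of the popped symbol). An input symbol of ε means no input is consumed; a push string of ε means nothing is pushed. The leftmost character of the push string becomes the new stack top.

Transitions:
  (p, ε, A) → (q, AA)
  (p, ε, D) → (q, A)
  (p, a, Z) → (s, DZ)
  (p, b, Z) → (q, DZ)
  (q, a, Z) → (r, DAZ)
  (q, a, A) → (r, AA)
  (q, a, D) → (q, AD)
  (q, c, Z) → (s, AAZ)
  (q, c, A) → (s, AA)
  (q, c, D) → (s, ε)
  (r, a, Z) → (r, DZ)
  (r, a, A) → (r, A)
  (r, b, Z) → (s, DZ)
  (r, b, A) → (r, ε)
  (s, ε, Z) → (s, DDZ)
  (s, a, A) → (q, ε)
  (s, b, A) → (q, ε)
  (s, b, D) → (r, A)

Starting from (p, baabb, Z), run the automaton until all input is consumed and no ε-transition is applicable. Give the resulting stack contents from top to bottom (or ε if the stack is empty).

(p, baabb, Z)
  read b, top Z: go to q, push DZ → (q, aabb, DZ)
  read a, top D: go to q, push AD → (q, abb, ADZ)
  read a, top A: go to r, push AA → (r, bb, AADZ)
  read b, top A: go to r, push ε → (r, b, ADZ)
  read b, top A: go to r, push ε → (r, ε, DZ)
All input consumed in state r with stack DZ.

DZ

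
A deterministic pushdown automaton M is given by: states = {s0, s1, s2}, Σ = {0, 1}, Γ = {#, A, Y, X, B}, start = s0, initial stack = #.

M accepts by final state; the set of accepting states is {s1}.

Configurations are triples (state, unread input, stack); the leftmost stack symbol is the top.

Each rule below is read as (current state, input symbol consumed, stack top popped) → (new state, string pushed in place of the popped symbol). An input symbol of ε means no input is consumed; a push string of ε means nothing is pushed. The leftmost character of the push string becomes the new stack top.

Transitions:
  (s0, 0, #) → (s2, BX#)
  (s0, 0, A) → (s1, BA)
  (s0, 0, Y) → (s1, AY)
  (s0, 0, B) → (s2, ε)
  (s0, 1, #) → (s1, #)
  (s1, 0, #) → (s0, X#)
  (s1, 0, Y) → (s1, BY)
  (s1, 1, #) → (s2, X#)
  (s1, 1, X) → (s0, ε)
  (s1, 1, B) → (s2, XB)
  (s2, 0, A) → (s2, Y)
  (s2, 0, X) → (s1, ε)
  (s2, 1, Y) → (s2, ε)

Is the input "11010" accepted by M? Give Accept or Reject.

(s0, 11010, #) ⊢ (s1, 1010, #) ⊢ (s2, 010, X#) ⊢ (s1, 10, #) ⊢ (s2, 0, X#) ⊢ (s1, ε, #)
All input consumed; state s1 ∈ F.

Accept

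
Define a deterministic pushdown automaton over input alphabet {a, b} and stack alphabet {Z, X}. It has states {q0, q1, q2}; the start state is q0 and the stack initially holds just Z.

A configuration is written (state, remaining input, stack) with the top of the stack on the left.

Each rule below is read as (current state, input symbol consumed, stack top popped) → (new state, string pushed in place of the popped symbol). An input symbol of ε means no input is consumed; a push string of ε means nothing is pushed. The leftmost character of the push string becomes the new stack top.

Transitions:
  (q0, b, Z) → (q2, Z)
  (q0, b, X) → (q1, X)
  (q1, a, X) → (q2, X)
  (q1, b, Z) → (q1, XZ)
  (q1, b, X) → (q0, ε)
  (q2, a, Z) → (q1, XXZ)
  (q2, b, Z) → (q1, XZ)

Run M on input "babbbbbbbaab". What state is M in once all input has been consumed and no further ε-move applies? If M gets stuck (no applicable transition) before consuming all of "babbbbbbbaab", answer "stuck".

(q0, babbbbbbbaab, Z)
  read b, top Z: go to q2, push Z → (q2, abbbbbbbaab, Z)
  read a, top Z: go to q1, push XXZ → (q1, bbbbbbbaab, XXZ)
  read b, top X: go to q0, push ε → (q0, bbbbbbaab, XZ)
  read b, top X: go to q1, push X → (q1, bbbbbaab, XZ)
  read b, top X: go to q0, push ε → (q0, bbbbaab, Z)
  read b, top Z: go to q2, push Z → (q2, bbbaab, Z)
  read b, top Z: go to q1, push XZ → (q1, bbaab, XZ)
  read b, top X: go to q0, push ε → (q0, baab, Z)
  read b, top Z: go to q2, push Z → (q2, aab, Z)
  read a, top Z: go to q1, push XXZ → (q1, ab, XXZ)
  read a, top X: go to q2, push X → (q2, b, XXZ)
No transition for (q2, b, top X); M blocks with input b remaining.

stuck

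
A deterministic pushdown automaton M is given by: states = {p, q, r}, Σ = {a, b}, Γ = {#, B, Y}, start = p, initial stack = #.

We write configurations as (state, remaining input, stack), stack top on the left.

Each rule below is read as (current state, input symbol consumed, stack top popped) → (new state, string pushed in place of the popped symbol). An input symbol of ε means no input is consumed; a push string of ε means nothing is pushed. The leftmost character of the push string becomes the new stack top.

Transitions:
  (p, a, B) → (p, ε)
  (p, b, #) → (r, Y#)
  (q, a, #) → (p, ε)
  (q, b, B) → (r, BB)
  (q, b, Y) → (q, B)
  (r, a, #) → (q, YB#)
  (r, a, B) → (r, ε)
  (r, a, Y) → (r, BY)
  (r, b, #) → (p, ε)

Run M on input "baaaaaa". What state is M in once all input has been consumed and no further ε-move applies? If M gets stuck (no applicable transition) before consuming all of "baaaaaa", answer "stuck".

r

(p, baaaaaa, #) ⊢ (r, aaaaaa, Y#) ⊢ (r, aaaaa, BY#) ⊢ (r, aaaa, Y#) ⊢ (r, aaa, BY#) ⊢ (r, aa, Y#) ⊢ (r, a, BY#) ⊢ (r, ε, Y#)
All input consumed; M is in state r.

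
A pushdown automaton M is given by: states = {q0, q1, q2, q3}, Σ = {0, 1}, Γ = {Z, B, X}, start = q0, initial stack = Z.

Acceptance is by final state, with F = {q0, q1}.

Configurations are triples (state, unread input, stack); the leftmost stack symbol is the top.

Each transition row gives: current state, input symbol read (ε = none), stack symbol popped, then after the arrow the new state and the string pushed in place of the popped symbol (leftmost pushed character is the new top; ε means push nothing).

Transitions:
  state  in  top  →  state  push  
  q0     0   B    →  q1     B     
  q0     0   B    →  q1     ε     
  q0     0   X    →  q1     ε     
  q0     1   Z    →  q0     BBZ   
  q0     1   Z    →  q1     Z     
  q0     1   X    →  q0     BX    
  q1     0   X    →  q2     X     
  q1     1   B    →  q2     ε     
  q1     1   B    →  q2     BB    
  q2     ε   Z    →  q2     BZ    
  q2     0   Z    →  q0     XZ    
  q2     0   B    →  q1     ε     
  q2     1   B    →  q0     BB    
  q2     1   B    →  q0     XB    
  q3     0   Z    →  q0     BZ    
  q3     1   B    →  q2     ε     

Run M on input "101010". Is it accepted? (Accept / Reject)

Accept

One accepting computation: (q0, 101010, Z) ⊢ (q0, 01010, BBZ) ⊢ (q1, 1010, BBZ) ⊢ (q2, 010, BBBZ) ⊢ (q1, 10, BBZ) ⊢ (q2, 0, BZ) ⊢ (q1, ε, Z)
All input consumed and state q1 ∈ F.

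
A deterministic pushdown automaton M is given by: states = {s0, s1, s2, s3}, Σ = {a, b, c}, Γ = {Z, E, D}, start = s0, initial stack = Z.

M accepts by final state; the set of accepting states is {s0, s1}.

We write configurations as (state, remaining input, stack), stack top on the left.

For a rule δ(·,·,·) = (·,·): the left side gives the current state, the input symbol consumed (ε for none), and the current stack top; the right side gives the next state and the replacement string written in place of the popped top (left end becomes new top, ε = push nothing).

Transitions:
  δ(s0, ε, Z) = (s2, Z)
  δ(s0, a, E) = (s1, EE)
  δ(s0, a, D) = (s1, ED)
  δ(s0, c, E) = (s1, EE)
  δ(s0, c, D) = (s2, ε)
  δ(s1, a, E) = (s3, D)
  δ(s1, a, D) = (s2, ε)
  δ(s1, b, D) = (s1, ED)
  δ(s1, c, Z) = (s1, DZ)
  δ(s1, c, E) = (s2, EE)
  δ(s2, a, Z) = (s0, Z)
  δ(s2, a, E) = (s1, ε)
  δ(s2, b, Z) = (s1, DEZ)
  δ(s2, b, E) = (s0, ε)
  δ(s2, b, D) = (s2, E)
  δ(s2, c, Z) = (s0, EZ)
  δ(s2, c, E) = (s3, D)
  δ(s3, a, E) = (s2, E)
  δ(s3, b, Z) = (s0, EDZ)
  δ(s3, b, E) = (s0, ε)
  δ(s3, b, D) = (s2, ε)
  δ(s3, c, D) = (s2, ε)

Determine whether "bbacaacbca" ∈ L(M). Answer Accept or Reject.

Reject

(s0, bbacaacbca, Z)
  ε-move, top Z: go to s2, push Z → (s2, bbacaacbca, Z)
  read b, top Z: go to s1, push DEZ → (s1, bacaacbca, DEZ)
  read b, top D: go to s1, push ED → (s1, acaacbca, EDEZ)
  read a, top E: go to s3, push D → (s3, caacbca, DDEZ)
  read c, top D: go to s2, push ε → (s2, aacbca, DEZ)
No transition applies at (s2, aacbca, DEZ); input not fully consumed.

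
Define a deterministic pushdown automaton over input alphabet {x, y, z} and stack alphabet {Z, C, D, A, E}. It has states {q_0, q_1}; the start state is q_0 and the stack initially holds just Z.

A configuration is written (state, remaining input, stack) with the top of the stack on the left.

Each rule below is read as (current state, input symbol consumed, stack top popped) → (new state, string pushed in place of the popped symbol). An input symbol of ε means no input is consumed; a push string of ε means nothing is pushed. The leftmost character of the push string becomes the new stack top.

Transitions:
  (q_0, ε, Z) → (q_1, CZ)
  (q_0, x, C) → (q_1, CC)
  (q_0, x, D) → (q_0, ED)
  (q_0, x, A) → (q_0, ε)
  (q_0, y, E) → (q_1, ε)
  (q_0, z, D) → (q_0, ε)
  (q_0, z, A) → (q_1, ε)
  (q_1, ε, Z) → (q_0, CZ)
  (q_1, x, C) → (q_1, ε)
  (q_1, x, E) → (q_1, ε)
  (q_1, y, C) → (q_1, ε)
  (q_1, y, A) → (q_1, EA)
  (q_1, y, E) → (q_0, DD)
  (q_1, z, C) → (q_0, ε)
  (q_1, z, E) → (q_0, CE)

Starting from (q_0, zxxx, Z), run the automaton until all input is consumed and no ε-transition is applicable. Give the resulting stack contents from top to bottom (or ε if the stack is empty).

CZ

(q_0, zxxx, Z)
  ε-move, top Z: go to q_1, push CZ → (q_1, zxxx, CZ)
  read z, top C: go to q_0, push ε → (q_0, xxx, Z)
  ε-move, top Z: go to q_1, push CZ → (q_1, xxx, CZ)
  read x, top C: go to q_1, push ε → (q_1, xx, Z)
  ε-move, top Z: go to q_0, push CZ → (q_0, xx, CZ)
  read x, top C: go to q_1, push CC → (q_1, x, CCZ)
  read x, top C: go to q_1, push ε → (q_1, ε, CZ)
All input consumed in state q_1 with stack CZ.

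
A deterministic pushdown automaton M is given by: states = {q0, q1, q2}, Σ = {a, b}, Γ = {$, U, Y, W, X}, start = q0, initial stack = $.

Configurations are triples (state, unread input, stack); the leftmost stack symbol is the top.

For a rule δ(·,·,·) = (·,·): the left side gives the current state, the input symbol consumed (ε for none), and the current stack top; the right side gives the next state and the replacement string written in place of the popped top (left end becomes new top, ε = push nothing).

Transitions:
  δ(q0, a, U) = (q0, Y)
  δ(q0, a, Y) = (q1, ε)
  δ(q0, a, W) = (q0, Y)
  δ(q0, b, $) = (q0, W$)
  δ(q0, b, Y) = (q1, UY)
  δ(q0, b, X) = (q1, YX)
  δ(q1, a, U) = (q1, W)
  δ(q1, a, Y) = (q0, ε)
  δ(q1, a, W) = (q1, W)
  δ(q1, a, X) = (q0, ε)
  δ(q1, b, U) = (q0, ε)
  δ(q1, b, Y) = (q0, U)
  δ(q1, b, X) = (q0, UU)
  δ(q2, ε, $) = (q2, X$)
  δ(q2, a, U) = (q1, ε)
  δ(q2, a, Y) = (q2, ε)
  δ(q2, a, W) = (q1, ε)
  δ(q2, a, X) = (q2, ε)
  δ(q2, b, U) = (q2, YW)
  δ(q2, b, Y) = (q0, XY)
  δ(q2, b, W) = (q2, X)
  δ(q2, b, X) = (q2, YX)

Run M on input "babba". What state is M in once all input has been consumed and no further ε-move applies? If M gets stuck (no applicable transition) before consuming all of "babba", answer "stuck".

(q0, babba, $) ⊢ (q0, abba, W$) ⊢ (q0, bba, Y$) ⊢ (q1, ba, UY$) ⊢ (q0, a, Y$) ⊢ (q1, ε, $)
All input consumed; M is in state q1.

q1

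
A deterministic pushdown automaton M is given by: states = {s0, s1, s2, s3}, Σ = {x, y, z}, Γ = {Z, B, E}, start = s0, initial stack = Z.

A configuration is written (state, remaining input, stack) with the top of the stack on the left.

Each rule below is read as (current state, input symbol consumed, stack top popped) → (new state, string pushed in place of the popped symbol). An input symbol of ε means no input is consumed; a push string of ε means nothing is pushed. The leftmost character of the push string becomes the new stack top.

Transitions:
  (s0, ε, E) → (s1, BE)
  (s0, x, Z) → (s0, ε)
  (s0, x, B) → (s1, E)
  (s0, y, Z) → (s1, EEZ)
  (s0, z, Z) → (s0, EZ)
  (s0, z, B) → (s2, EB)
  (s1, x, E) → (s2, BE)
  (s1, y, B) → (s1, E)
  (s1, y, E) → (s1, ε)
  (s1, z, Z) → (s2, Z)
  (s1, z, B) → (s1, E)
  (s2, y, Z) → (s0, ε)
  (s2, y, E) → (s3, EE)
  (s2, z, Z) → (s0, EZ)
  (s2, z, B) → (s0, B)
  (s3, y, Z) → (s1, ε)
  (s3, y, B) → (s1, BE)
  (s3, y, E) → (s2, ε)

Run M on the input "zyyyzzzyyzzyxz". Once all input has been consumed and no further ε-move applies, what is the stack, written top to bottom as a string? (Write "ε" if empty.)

BEEZ

(s0, zyyyzzzyyzzyxz, Z)
  read z, top Z: go to s0, push EZ → (s0, yyyzzzyyzzyxz, EZ)
  ε-move, top E: go to s1, push BE → (s1, yyyzzzyyzzyxz, BEZ)
  read y, top B: go to s1, push E → (s1, yyzzzyyzzyxz, EEZ)
  read y, top E: go to s1, push ε → (s1, yzzzyyzzyxz, EZ)
  read y, top E: go to s1, push ε → (s1, zzzyyzzyxz, Z)
  read z, top Z: go to s2, push Z → (s2, zzyyzzyxz, Z)
  read z, top Z: go to s0, push EZ → (s0, zyyzzyxz, EZ)
  ε-move, top E: go to s1, push BE → (s1, zyyzzyxz, BEZ)
  read z, top B: go to s1, push E → (s1, yyzzyxz, EEZ)
  read y, top E: go to s1, push ε → (s1, yzzyxz, EZ)
  read y, top E: go to s1, push ε → (s1, zzyxz, Z)
  read z, top Z: go to s2, push Z → (s2, zyxz, Z)
  read z, top Z: go to s0, push EZ → (s0, yxz, EZ)
  ε-move, top E: go to s1, push BE → (s1, yxz, BEZ)
  read y, top B: go to s1, push E → (s1, xz, EEZ)
  read x, top E: go to s2, push BE → (s2, z, BEEZ)
  read z, top B: go to s0, push B → (s0, ε, BEEZ)
All input consumed in state s0 with stack BEEZ.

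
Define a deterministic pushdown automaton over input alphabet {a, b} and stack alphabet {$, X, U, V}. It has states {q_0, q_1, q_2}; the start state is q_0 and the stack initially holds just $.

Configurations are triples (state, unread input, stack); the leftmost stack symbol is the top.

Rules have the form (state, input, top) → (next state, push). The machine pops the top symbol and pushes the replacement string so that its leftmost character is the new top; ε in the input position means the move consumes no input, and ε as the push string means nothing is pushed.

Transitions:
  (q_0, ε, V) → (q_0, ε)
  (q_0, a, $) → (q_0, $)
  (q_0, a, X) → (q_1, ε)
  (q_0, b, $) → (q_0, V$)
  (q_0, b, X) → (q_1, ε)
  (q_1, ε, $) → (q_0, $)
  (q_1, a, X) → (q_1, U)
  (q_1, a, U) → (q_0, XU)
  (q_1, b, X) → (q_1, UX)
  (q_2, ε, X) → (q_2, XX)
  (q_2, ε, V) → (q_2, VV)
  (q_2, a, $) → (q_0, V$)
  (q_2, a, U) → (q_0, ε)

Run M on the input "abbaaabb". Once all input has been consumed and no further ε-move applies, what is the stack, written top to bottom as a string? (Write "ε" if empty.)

(q_0, abbaaabb, $)
  read a, top $: go to q_0, push $ → (q_0, bbaaabb, $)
  read b, top $: go to q_0, push V$ → (q_0, baaabb, V$)
  ε-move, top V: go to q_0, push ε → (q_0, baaabb, $)
  read b, top $: go to q_0, push V$ → (q_0, aaabb, V$)
  ε-move, top V: go to q_0, push ε → (q_0, aaabb, $)
  read a, top $: go to q_0, push $ → (q_0, aabb, $)
  read a, top $: go to q_0, push $ → (q_0, abb, $)
  read a, top $: go to q_0, push $ → (q_0, bb, $)
  read b, top $: go to q_0, push V$ → (q_0, b, V$)
  ε-move, top V: go to q_0, push ε → (q_0, b, $)
  read b, top $: go to q_0, push V$ → (q_0, ε, V$)
  ε-move, top V: go to q_0, push ε → (q_0, ε, $)
All input consumed in state q_0 with stack $.

$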